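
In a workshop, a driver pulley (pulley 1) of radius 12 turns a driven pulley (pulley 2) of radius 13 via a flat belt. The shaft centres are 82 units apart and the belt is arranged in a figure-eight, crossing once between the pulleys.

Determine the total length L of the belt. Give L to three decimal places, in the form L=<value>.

crossed belt: β = asin((r1+r2)/C) = asin(25/82) = 17.7508°
wrap1 = wrap2 = π + 2β = 215.5017°
tangent length = C·cosβ = 78.0961
L = (r1+r2)·wrap + 2·C·cosβ = 25·3.7612 + 2·78.0961 = 250.2225

L=250.223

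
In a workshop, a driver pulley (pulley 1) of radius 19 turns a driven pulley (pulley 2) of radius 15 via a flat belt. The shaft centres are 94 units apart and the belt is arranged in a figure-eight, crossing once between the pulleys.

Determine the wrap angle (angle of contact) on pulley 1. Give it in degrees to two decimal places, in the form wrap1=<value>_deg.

wrap1=222.41_deg

crossed belt: β = asin((r1+r2)/C) = asin(34/94) = 21.2048°
wrap1 = wrap2 = π + 2β = 222.4095°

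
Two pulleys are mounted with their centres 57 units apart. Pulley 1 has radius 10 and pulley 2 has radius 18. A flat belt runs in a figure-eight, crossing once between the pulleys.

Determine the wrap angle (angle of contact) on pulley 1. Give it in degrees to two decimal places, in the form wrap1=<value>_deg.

crossed belt: β = asin((r1+r2)/C) = asin(28/57) = 29.4213°
wrap1 = wrap2 = π + 2β = 238.8427°

wrap1=238.84_deg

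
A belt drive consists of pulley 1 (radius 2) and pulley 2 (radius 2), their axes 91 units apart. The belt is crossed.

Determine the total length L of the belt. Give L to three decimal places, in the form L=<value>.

crossed belt: β = asin((r1+r2)/C) = asin(4/91) = 2.5193°
wrap1 = wrap2 = π + 2β = 185.0386°
tangent length = C·cosβ = 90.9120
L = (r1+r2)·wrap + 2·C·cosβ = 4·3.2295 + 2·90.9120 = 194.7422

L=194.742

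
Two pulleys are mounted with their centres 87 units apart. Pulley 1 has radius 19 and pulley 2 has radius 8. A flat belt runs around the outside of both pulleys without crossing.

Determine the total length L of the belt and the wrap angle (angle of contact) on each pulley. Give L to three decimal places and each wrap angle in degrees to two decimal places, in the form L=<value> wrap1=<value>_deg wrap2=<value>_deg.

open belt: β = asin((r2−r1)/C) = asin(-11/87) = -7.2637°
wrap1 = π − 2β = 194.5275°
wrap2 = π + 2β = 165.4725°
tangent length = C·cosβ = 86.3018
L = r1·wrap1 + r2·wrap2 + 2·C·cosβ = 19·3.3951 + 8·2.8880 + 2·86.3018 = 260.2157

L=260.216 wrap1=194.53_deg wrap2=165.47_deg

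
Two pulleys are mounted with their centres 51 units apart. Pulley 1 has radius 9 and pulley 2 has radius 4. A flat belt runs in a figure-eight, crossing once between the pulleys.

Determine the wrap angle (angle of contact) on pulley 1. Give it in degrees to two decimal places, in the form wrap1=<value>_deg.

crossed belt: β = asin((r1+r2)/C) = asin(13/51) = 14.7678°
wrap1 = wrap2 = π + 2β = 209.5356°

wrap1=209.54_deg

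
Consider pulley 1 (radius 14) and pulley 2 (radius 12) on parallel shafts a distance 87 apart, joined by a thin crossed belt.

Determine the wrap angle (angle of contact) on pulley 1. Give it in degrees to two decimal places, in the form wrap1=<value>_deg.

crossed belt: β = asin((r1+r2)/C) = asin(26/87) = 17.3886°
wrap1 = wrap2 = π + 2β = 214.7772°

wrap1=214.78_deg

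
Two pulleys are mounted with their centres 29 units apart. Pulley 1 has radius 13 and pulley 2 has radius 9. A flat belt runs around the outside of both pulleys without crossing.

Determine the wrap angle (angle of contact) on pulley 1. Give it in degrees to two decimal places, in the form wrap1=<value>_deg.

wrap1=195.86_deg

open belt: β = asin((r2−r1)/C) = asin(-4/29) = -7.9281°
wrap1 = π − 2β = 195.8563°
wrap2 = π + 2β = 164.1437°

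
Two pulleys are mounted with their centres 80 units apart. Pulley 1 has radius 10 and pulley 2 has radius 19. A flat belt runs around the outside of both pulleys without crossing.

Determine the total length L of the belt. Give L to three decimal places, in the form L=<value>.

L=252.120

open belt: β = asin((r2−r1)/C) = asin(9/80) = 6.4594°
wrap1 = π − 2β = 167.0811°
wrap2 = π + 2β = 192.9189°
tangent length = C·cosβ = 79.4921
L = r1·wrap1 + r2·wrap2 + 2·C·cosβ = 10·2.9161 + 19·3.3671 + 2·79.4921 = 252.1198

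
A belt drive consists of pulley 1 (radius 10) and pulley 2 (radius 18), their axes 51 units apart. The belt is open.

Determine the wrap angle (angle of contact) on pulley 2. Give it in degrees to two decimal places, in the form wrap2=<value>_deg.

wrap2=198.05_deg

open belt: β = asin((r2−r1)/C) = asin(8/51) = 9.0248°
wrap1 = π − 2β = 161.9503°
wrap2 = π + 2β = 198.0497°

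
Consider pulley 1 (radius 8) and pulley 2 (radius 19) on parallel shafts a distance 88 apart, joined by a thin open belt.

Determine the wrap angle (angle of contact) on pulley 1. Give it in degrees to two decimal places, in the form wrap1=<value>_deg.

wrap1=165.64_deg

open belt: β = asin((r2−r1)/C) = asin(11/88) = 7.1808°
wrap1 = π − 2β = 165.6385°
wrap2 = π + 2β = 194.3615°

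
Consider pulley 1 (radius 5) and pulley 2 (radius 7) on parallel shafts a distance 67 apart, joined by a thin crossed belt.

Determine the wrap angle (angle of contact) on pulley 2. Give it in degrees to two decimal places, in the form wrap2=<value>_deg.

crossed belt: β = asin((r1+r2)/C) = asin(12/67) = 10.3176°
wrap1 = wrap2 = π + 2β = 200.6352°

wrap2=200.64_deg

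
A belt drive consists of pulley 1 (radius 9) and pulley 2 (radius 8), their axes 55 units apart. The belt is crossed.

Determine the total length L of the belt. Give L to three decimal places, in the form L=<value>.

L=168.705

crossed belt: β = asin((r1+r2)/C) = asin(17/55) = 18.0045°
wrap1 = wrap2 = π + 2β = 216.0089°
tangent length = C·cosβ = 52.3068
L = (r1+r2)·wrap + 2·C·cosβ = 17·3.7701 + 2·52.3068 = 168.7047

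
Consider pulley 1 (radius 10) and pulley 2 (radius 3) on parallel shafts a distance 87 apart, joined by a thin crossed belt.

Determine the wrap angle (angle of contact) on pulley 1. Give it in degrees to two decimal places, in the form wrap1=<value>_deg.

crossed belt: β = asin((r1+r2)/C) = asin(13/87) = 8.5936°
wrap1 = wrap2 = π + 2β = 197.1872°

wrap1=197.19_deg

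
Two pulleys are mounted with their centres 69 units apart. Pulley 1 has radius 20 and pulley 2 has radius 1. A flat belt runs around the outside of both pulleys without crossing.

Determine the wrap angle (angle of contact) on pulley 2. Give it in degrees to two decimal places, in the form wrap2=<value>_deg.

open belt: β = asin((r2−r1)/C) = asin(-19/69) = -15.9836°
wrap1 = π − 2β = 211.9672°
wrap2 = π + 2β = 148.0328°

wrap2=148.03_deg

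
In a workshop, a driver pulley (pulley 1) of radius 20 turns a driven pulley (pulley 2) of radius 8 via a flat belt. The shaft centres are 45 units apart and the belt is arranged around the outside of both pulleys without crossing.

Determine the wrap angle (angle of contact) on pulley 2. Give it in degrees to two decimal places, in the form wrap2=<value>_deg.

open belt: β = asin((r2−r1)/C) = asin(-12/45) = -15.4660°
wrap1 = π − 2β = 210.9320°
wrap2 = π + 2β = 149.0680°

wrap2=149.07_deg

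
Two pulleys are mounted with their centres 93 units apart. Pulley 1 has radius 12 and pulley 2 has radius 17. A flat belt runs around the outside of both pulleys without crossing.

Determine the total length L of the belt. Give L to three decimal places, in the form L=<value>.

open belt: β = asin((r2−r1)/C) = asin(5/93) = 3.0819°
wrap1 = π − 2β = 173.8362°
wrap2 = π + 2β = 186.1638°
tangent length = C·cosβ = 92.8655
L = r1·wrap1 + r2·wrap2 + 2·C·cosβ = 12·3.0340 + 17·3.2492 + 2·92.8655 = 277.3751

L=277.375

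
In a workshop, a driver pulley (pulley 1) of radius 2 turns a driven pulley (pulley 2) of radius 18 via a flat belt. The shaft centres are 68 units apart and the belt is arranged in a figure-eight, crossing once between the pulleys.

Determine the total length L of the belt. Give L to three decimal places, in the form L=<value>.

L=204.758

crossed belt: β = asin((r1+r2)/C) = asin(20/68) = 17.1046°
wrap1 = wrap2 = π + 2β = 214.2093°
tangent length = C·cosβ = 64.9923
L = (r1+r2)·wrap + 2·C·cosβ = 20·3.7387 + 2·64.9923 = 204.7578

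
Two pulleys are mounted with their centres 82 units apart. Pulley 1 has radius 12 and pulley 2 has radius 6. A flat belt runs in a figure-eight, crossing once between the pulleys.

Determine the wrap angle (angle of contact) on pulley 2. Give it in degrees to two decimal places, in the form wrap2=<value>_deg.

crossed belt: β = asin((r1+r2)/C) = asin(18/82) = 12.6804°
wrap1 = wrap2 = π + 2β = 205.3608°

wrap2=205.36_deg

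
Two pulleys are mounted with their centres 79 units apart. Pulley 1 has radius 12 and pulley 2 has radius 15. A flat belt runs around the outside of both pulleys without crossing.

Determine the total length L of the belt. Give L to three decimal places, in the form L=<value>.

open belt: β = asin((r2−r1)/C) = asin(3/79) = 2.1763°
wrap1 = π − 2β = 175.6474°
wrap2 = π + 2β = 184.3526°
tangent length = C·cosβ = 78.9430
L = r1·wrap1 + r2·wrap2 + 2·C·cosβ = 12·3.0656 + 15·3.2176 + 2·78.9430 = 242.9369

L=242.937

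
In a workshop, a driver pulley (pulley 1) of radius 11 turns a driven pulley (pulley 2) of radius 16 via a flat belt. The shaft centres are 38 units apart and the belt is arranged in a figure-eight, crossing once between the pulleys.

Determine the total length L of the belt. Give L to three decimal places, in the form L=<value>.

L=180.975

crossed belt: β = asin((r1+r2)/C) = asin(27/38) = 45.2778°
wrap1 = wrap2 = π + 2β = 270.5555°
tangent length = C·cosβ = 26.7395
L = (r1+r2)·wrap + 2·C·cosβ = 27·4.7221 + 2·26.7395 = 180.9752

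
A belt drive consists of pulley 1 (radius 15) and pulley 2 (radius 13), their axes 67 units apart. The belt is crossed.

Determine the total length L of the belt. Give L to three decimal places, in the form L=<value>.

L=233.846

crossed belt: β = asin((r1+r2)/C) = asin(28/67) = 24.7027°
wrap1 = wrap2 = π + 2β = 229.4055°
tangent length = C·cosβ = 60.8687
L = (r1+r2)·wrap + 2·C·cosβ = 28·4.0039 + 2·60.8687 = 233.8461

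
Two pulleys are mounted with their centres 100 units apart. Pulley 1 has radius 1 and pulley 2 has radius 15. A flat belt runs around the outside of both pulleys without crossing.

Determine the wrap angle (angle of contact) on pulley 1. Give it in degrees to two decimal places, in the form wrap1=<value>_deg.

open belt: β = asin((r2−r1)/C) = asin(14/100) = 8.0478°
wrap1 = π − 2β = 163.9043°
wrap2 = π + 2β = 196.0957°

wrap1=163.90_deg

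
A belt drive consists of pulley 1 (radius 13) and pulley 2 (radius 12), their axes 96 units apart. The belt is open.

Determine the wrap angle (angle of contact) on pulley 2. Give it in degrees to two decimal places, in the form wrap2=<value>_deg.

open belt: β = asin((r2−r1)/C) = asin(-1/96) = -0.5968°
wrap1 = π − 2β = 181.1937°
wrap2 = π + 2β = 178.8063°

wrap2=178.81_deg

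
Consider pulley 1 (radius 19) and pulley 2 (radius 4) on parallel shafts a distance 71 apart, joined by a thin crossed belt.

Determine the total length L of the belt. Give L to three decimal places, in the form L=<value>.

crossed belt: β = asin((r1+r2)/C) = asin(23/71) = 18.9016°
wrap1 = wrap2 = π + 2β = 217.8032°
tangent length = C·cosβ = 67.1714
L = (r1+r2)·wrap + 2·C·cosβ = 23·3.8014 + 2·67.1714 = 221.7746

L=221.775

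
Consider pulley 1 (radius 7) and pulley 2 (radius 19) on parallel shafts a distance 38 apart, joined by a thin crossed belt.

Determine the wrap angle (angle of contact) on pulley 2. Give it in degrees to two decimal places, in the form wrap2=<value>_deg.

crossed belt: β = asin((r1+r2)/C) = asin(26/38) = 43.1736°
wrap1 = wrap2 = π + 2β = 266.3471°

wrap2=266.35_deg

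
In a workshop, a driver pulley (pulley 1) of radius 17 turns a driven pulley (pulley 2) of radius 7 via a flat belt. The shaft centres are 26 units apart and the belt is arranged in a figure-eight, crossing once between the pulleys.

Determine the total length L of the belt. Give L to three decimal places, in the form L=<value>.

L=151.846

crossed belt: β = asin((r1+r2)/C) = asin(24/26) = 67.3801°
wrap1 = wrap2 = π + 2β = 314.7603°
tangent length = C·cosβ = 10.0000
L = (r1+r2)·wrap + 2·C·cosβ = 24·5.4936 + 2·10.0000 = 151.8465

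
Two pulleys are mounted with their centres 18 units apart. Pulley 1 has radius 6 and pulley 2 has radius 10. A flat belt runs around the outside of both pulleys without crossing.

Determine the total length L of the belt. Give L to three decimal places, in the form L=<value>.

open belt: β = asin((r2−r1)/C) = asin(4/18) = 12.8396°
wrap1 = π − 2β = 154.3208°
wrap2 = π + 2β = 205.6792°
tangent length = C·cosβ = 17.5499
L = r1·wrap1 + r2·wrap2 + 2·C·cosβ = 6·2.6934 + 10·3.5898 + 2·17.5499 = 87.1581

L=87.158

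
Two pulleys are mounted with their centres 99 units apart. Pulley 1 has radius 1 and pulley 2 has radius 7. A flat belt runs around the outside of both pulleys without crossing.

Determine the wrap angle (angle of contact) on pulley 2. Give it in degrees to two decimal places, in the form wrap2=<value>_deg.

open belt: β = asin((r2−r1)/C) = asin(6/99) = 3.4746°
wrap1 = π − 2β = 173.0508°
wrap2 = π + 2β = 186.9492°

wrap2=186.95_deg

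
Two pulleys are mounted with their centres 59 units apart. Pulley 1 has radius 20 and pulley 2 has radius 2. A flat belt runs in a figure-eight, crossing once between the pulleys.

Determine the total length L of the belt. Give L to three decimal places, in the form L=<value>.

crossed belt: β = asin((r1+r2)/C) = asin(22/59) = 21.8934°
wrap1 = wrap2 = π + 2β = 223.7869°
tangent length = C·cosβ = 54.7449
L = (r1+r2)·wrap + 2·C·cosβ = 22·3.9058 + 2·54.7449 = 195.4177

L=195.418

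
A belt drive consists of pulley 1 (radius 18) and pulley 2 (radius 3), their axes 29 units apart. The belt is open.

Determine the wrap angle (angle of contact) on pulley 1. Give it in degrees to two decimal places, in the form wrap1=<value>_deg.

wrap1=242.29_deg

open belt: β = asin((r2−r1)/C) = asin(-15/29) = -31.1474°
wrap1 = π − 2β = 242.2948°
wrap2 = π + 2β = 117.7052°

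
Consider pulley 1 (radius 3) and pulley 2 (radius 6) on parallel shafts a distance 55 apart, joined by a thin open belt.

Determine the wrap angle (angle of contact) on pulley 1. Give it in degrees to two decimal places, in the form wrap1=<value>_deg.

wrap1=173.75_deg

open belt: β = asin((r2−r1)/C) = asin(3/55) = 3.1268°
wrap1 = π − 2β = 173.7464°
wrap2 = π + 2β = 186.2536°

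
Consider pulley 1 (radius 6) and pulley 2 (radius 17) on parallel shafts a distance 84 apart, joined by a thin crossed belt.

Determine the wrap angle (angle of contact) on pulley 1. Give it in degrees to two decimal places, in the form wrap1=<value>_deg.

wrap1=211.78_deg

crossed belt: β = asin((r1+r2)/C) = asin(23/84) = 15.8911°
wrap1 = wrap2 = π + 2β = 211.7822°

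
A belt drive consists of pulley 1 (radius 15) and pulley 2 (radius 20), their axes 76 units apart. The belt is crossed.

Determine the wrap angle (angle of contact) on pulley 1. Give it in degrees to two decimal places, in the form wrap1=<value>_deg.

crossed belt: β = asin((r1+r2)/C) = asin(35/76) = 27.4211°
wrap1 = wrap2 = π + 2β = 234.8421°

wrap1=234.84_deg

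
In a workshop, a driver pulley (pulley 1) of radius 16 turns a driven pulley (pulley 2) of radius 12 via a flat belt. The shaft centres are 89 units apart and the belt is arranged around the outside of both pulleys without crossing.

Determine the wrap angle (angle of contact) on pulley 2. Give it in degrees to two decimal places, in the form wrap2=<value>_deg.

open belt: β = asin((r2−r1)/C) = asin(-4/89) = -2.5760°
wrap1 = π − 2β = 185.1519°
wrap2 = π + 2β = 174.8481°

wrap2=174.85_deg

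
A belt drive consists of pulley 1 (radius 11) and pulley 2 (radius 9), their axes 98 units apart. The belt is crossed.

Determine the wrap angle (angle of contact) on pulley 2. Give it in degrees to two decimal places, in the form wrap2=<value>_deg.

crossed belt: β = asin((r1+r2)/C) = asin(20/98) = 11.7757°
wrap1 = wrap2 = π + 2β = 203.5515°

wrap2=203.55_deg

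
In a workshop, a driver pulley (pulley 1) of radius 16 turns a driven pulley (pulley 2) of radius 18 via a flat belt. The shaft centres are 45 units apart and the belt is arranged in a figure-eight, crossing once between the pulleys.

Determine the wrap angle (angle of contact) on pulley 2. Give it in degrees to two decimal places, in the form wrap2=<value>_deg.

crossed belt: β = asin((r1+r2)/C) = asin(34/45) = 49.0739°
wrap1 = wrap2 = π + 2β = 278.1479°

wrap2=278.15_deg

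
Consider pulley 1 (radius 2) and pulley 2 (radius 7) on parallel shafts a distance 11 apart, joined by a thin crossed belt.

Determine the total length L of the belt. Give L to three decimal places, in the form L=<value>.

L=58.172

crossed belt: β = asin((r1+r2)/C) = asin(9/11) = 54.9032°
wrap1 = wrap2 = π + 2β = 289.8064°
tangent length = C·cosβ = 6.3246
L = (r1+r2)·wrap + 2·C·cosβ = 9·5.0581 + 2·6.3246 = 58.1718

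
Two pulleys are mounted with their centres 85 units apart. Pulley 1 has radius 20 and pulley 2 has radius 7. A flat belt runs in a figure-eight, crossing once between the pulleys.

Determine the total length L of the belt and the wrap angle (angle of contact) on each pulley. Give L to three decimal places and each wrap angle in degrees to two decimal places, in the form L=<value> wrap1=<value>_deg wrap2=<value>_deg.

crossed belt: β = asin((r1+r2)/C) = asin(27/85) = 18.5207°
wrap1 = wrap2 = π + 2β = 217.0414°
tangent length = C·cosβ = 80.5978
L = (r1+r2)·wrap + 2·C·cosβ = 27·3.7881 + 2·80.5978 = 263.4739

L=263.474 wrap1=217.04_deg wrap2=217.04_deg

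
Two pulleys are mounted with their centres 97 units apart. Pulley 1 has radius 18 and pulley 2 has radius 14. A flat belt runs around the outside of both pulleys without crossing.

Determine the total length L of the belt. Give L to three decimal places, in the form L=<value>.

L=294.696

open belt: β = asin((r2−r1)/C) = asin(-4/97) = -2.3634°
wrap1 = π − 2β = 184.7268°
wrap2 = π + 2β = 175.2732°
tangent length = C·cosβ = 96.9175
L = r1·wrap1 + r2·wrap2 + 2·C·cosβ = 18·3.2241 + 14·3.0591 + 2·96.9175 = 294.6959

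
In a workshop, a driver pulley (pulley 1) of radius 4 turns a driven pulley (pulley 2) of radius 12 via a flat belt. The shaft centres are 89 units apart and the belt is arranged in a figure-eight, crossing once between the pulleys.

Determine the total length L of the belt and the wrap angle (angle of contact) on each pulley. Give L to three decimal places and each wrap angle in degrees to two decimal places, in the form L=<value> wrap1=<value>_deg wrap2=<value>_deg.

L=231.150 wrap1=200.71_deg wrap2=200.71_deg

crossed belt: β = asin((r1+r2)/C) = asin(16/89) = 10.3567°
wrap1 = wrap2 = π + 2β = 200.7133°
tangent length = C·cosβ = 87.5500
L = (r1+r2)·wrap + 2·C·cosβ = 16·3.5031 + 2·87.5500 = 231.1497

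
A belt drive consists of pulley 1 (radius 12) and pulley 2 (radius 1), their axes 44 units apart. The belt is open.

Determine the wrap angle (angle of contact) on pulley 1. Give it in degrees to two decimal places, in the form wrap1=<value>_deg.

wrap1=208.96_deg

open belt: β = asin((r2−r1)/C) = asin(-11/44) = -14.4775°
wrap1 = π − 2β = 208.9550°
wrap2 = π + 2β = 151.0450°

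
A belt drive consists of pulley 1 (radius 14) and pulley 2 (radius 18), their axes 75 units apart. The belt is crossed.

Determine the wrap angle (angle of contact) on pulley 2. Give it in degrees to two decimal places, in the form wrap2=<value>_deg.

wrap2=230.51_deg

crossed belt: β = asin((r1+r2)/C) = asin(32/75) = 25.2562°
wrap1 = wrap2 = π + 2β = 230.5124°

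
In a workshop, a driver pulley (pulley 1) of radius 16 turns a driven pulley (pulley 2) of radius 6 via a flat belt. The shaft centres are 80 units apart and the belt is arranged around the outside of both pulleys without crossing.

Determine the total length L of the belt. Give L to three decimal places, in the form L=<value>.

L=230.367

open belt: β = asin((r2−r1)/C) = asin(-10/80) = -7.1808°
wrap1 = π − 2β = 194.3615°
wrap2 = π + 2β = 165.6385°
tangent length = C·cosβ = 79.3725
L = r1·wrap1 + r2·wrap2 + 2·C·cosβ = 16·3.3922 + 6·2.8909 + 2·79.3725 = 230.3667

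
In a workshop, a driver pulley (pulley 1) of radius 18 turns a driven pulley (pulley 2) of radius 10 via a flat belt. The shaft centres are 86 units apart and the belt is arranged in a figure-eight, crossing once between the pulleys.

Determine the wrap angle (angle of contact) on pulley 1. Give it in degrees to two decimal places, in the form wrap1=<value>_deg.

crossed belt: β = asin((r1+r2)/C) = asin(28/86) = 19.0008°
wrap1 = wrap2 = π + 2β = 218.0016°

wrap1=218.00_deg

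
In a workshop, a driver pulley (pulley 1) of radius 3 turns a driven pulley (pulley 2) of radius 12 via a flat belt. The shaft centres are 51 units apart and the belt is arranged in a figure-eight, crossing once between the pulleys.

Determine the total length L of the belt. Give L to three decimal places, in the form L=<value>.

L=153.568

crossed belt: β = asin((r1+r2)/C) = asin(15/51) = 17.1046°
wrap1 = wrap2 = π + 2β = 214.2093°
tangent length = C·cosβ = 48.7442
L = (r1+r2)·wrap + 2·C·cosβ = 15·3.7387 + 2·48.7442 = 153.5683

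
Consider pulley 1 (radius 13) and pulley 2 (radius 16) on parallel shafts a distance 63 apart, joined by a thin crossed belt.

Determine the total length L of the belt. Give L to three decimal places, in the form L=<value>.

crossed belt: β = asin((r1+r2)/C) = asin(29/63) = 27.4076°
wrap1 = wrap2 = π + 2β = 234.8152°
tangent length = C·cosβ = 55.9285
L = (r1+r2)·wrap + 2·C·cosβ = 29·4.0983 + 2·55.9285 = 230.7077

L=230.708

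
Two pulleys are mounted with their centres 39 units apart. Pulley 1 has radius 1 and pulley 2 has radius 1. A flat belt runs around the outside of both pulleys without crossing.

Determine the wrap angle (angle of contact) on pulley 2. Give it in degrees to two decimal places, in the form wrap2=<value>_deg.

wrap2=180.00_deg

open belt: β = asin((r2−r1)/C) = asin(0/39) = 0.0000°
wrap1 = π − 2β = 180.0000°
wrap2 = π + 2β = 180.0000°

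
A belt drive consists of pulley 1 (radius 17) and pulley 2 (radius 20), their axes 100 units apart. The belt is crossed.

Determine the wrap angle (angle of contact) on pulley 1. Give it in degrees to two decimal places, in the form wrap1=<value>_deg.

wrap1=223.43_deg

crossed belt: β = asin((r1+r2)/C) = asin(37/100) = 21.7156°
wrap1 = wrap2 = π + 2β = 223.4312°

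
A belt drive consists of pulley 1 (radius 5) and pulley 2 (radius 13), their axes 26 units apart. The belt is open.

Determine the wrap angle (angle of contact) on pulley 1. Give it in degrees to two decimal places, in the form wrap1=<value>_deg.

wrap1=144.16_deg

open belt: β = asin((r2−r1)/C) = asin(8/26) = 17.9202°
wrap1 = π − 2β = 144.1596°
wrap2 = π + 2β = 215.8404°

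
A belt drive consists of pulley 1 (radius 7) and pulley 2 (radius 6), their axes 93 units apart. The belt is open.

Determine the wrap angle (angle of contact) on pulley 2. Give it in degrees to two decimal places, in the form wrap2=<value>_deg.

open belt: β = asin((r2−r1)/C) = asin(-1/93) = -0.6161°
wrap1 = π − 2β = 181.2322°
wrap2 = π + 2β = 178.7678°

wrap2=178.77_deg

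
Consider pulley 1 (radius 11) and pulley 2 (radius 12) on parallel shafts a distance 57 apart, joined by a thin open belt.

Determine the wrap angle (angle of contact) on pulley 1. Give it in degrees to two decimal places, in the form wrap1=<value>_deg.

open belt: β = asin((r2−r1)/C) = asin(1/57) = 1.0052°
wrap1 = π − 2β = 177.9895°
wrap2 = π + 2β = 182.0105°

wrap1=177.99_deg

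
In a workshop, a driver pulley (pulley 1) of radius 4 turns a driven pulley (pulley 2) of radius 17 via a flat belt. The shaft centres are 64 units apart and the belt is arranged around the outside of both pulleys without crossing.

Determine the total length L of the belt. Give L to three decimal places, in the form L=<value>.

L=196.623

open belt: β = asin((r2−r1)/C) = asin(13/64) = 11.7198°
wrap1 = π − 2β = 156.5605°
wrap2 = π + 2β = 203.4395°
tangent length = C·cosβ = 62.6658
L = r1·wrap1 + r2·wrap2 + 2·C·cosβ = 4·2.7325 + 17·3.5507 + 2·62.6658 = 196.6233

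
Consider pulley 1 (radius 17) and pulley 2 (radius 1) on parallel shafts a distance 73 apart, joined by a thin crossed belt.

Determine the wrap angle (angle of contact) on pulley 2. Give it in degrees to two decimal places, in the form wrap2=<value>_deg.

wrap2=208.55_deg

crossed belt: β = asin((r1+r2)/C) = asin(18/73) = 14.2750°
wrap1 = wrap2 = π + 2β = 208.5499°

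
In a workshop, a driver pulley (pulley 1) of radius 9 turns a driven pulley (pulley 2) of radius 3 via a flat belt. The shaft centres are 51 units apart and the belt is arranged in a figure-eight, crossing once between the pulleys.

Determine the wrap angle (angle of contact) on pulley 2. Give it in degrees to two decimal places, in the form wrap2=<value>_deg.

wrap2=207.22_deg

crossed belt: β = asin((r1+r2)/C) = asin(12/51) = 13.6090°
wrap1 = wrap2 = π + 2β = 207.2179°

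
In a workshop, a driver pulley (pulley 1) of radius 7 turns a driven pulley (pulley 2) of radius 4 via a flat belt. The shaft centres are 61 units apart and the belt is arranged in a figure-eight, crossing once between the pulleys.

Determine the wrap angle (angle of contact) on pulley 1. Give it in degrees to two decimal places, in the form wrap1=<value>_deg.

wrap1=200.78_deg

crossed belt: β = asin((r1+r2)/C) = asin(11/61) = 10.3889°
wrap1 = wrap2 = π + 2β = 200.7777°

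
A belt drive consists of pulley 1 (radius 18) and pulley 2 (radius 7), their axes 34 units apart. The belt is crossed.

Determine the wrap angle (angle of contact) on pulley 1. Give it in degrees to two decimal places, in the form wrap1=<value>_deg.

crossed belt: β = asin((r1+r2)/C) = asin(25/34) = 47.3321°
wrap1 = wrap2 = π + 2β = 274.6641°

wrap1=274.66_deg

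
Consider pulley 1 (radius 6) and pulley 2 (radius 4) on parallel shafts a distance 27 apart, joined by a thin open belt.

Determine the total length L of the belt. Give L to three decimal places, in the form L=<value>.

L=85.564

open belt: β = asin((r2−r1)/C) = asin(-2/27) = -4.2480°
wrap1 = π − 2β = 188.4960°
wrap2 = π + 2β = 171.5040°
tangent length = C·cosβ = 26.9258
L = r1·wrap1 + r2·wrap2 + 2·C·cosβ = 6·3.2899 + 4·2.9933 + 2·26.9258 = 85.5641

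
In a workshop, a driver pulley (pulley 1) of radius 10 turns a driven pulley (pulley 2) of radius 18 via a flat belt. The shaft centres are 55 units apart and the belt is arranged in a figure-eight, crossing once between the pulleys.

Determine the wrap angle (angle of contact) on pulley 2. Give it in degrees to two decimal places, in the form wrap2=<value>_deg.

crossed belt: β = asin((r1+r2)/C) = asin(28/55) = 30.6033°
wrap1 = wrap2 = π + 2β = 241.2066°

wrap2=241.21_deg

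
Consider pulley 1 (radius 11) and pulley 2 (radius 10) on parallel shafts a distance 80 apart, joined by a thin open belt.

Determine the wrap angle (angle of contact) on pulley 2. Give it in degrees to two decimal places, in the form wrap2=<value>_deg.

wrap2=178.57_deg

open belt: β = asin((r2−r1)/C) = asin(-1/80) = -0.7162°
wrap1 = π − 2β = 181.4324°
wrap2 = π + 2β = 178.5676°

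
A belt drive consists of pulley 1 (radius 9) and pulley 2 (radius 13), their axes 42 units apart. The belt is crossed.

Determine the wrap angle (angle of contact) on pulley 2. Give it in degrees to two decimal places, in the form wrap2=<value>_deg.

wrap2=243.18_deg

crossed belt: β = asin((r1+r2)/C) = asin(22/42) = 31.5881°
wrap1 = wrap2 = π + 2β = 243.1763°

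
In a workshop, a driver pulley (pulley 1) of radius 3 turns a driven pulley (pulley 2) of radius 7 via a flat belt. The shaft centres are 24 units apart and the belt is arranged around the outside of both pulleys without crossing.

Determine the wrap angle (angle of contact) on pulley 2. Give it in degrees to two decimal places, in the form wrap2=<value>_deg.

wrap2=199.19_deg

open belt: β = asin((r2−r1)/C) = asin(4/24) = 9.5941°
wrap1 = π − 2β = 160.8119°
wrap2 = π + 2β = 199.1881°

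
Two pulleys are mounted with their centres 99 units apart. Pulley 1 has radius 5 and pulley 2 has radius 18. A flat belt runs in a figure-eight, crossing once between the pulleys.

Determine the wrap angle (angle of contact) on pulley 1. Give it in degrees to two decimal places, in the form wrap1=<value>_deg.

wrap1=206.87_deg

crossed belt: β = asin((r1+r2)/C) = asin(23/99) = 13.4339°
wrap1 = wrap2 = π + 2β = 206.8678°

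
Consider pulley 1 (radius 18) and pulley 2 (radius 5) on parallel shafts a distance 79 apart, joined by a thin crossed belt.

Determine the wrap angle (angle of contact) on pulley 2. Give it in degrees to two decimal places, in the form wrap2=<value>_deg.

crossed belt: β = asin((r1+r2)/C) = asin(23/79) = 16.9262°
wrap1 = wrap2 = π + 2β = 213.8523°

wrap2=213.85_deg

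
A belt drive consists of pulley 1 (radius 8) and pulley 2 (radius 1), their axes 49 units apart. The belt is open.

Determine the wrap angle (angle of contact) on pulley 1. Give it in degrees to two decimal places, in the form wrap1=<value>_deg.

wrap1=196.43_deg

open belt: β = asin((r2−r1)/C) = asin(-7/49) = -8.2132°
wrap1 = π − 2β = 196.4264°
wrap2 = π + 2β = 163.5736°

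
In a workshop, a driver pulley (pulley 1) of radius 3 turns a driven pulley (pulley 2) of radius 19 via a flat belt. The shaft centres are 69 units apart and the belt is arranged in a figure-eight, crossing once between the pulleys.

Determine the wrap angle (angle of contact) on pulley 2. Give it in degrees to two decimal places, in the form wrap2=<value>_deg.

crossed belt: β = asin((r1+r2)/C) = asin(22/69) = 18.5928°
wrap1 = wrap2 = π + 2β = 217.1856°

wrap2=217.19_deg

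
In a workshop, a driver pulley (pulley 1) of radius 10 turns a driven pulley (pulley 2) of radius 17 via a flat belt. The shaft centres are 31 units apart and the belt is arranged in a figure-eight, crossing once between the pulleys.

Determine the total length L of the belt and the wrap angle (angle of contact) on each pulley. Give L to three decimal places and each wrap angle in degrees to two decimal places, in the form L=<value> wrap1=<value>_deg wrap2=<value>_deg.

L=172.373 wrap1=301.14_deg wrap2=301.14_deg

crossed belt: β = asin((r1+r2)/C) = asin(27/31) = 60.5713°
wrap1 = wrap2 = π + 2β = 301.1426°
tangent length = C·cosβ = 15.2315
L = (r1+r2)·wrap + 2·C·cosβ = 27·5.2559 + 2·15.2315 = 172.3732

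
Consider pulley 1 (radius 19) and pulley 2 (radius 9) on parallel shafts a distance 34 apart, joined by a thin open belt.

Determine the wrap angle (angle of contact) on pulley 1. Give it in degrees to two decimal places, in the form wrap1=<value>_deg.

wrap1=214.21_deg

open belt: β = asin((r2−r1)/C) = asin(-10/34) = -17.1046°
wrap1 = π − 2β = 214.2093°
wrap2 = π + 2β = 145.7907°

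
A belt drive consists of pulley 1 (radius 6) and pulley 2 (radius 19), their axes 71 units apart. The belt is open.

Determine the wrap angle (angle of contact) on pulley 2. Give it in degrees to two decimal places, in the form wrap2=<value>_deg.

open belt: β = asin((r2−r1)/C) = asin(13/71) = 10.5503°
wrap1 = π − 2β = 158.8994°
wrap2 = π + 2β = 201.1006°

wrap2=201.10_deg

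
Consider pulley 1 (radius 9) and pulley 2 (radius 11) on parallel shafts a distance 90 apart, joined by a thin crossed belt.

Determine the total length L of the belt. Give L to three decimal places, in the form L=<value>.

crossed belt: β = asin((r1+r2)/C) = asin(20/90) = 12.8396°
wrap1 = wrap2 = π + 2β = 205.6792°
tangent length = C·cosβ = 87.7496
L = (r1+r2)·wrap + 2·C·cosβ = 20·3.5898 + 2·87.7496 = 247.2949

L=247.295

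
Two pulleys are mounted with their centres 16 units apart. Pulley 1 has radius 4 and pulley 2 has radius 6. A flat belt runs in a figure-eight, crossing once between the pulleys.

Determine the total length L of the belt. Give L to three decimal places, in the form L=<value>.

crossed belt: β = asin((r1+r2)/C) = asin(10/16) = 38.6822°
wrap1 = wrap2 = π + 2β = 257.3644°
tangent length = C·cosβ = 12.4900
L = (r1+r2)·wrap + 2·C·cosβ = 10·4.4919 + 2·12.4900 = 69.8985

L=69.899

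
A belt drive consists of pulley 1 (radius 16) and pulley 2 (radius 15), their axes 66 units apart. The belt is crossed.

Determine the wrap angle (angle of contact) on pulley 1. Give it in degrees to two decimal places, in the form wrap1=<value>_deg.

crossed belt: β = asin((r1+r2)/C) = asin(31/66) = 28.0146°
wrap1 = wrap2 = π + 2β = 236.0293°

wrap1=236.03_deg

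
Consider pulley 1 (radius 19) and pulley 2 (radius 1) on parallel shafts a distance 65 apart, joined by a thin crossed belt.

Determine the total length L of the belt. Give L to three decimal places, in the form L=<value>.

crossed belt: β = asin((r1+r2)/C) = asin(20/65) = 17.9202°
wrap1 = wrap2 = π + 2β = 215.8404°
tangent length = C·cosβ = 61.8466
L = (r1+r2)·wrap + 2·C·cosβ = 20·3.7671 + 2·61.8466 = 199.0357

L=199.036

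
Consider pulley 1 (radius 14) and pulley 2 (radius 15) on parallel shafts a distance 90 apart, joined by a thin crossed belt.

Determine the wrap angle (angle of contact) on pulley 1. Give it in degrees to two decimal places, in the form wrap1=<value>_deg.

crossed belt: β = asin((r1+r2)/C) = asin(29/90) = 18.7974°
wrap1 = wrap2 = π + 2β = 217.5947°

wrap1=217.59_deg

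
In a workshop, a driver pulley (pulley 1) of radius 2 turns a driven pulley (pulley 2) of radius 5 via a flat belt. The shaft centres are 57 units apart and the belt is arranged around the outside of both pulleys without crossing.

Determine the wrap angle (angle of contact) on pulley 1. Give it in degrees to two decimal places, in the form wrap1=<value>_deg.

wrap1=173.97_deg

open belt: β = asin((r2−r1)/C) = asin(3/57) = 3.0170°
wrap1 = π − 2β = 173.9661°
wrap2 = π + 2β = 186.0339°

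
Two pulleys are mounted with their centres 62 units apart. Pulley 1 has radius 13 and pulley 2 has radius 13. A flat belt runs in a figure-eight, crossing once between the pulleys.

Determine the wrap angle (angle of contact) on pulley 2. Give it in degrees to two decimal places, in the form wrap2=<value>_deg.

wrap2=229.59_deg

crossed belt: β = asin((r1+r2)/C) = asin(26/62) = 24.7939°
wrap1 = wrap2 = π + 2β = 229.5877°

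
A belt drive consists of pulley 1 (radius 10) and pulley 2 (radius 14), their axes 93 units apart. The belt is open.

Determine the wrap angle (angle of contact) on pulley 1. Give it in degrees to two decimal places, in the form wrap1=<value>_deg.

open belt: β = asin((r2−r1)/C) = asin(4/93) = 2.4651°
wrap1 = π − 2β = 175.0698°
wrap2 = π + 2β = 184.9302°

wrap1=175.07_deg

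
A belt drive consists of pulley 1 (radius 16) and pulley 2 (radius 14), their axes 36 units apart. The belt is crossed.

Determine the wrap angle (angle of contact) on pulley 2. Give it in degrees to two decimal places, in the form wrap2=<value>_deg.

wrap2=292.89_deg

crossed belt: β = asin((r1+r2)/C) = asin(30/36) = 56.4427°
wrap1 = wrap2 = π + 2β = 292.8854°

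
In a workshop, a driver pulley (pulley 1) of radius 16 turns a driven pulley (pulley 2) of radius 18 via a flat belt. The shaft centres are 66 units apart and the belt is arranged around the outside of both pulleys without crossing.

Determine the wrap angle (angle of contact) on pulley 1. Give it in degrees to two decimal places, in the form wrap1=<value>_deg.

open belt: β = asin((r2−r1)/C) = asin(2/66) = 1.7365°
wrap1 = π − 2β = 176.5270°
wrap2 = π + 2β = 183.4730°

wrap1=176.53_deg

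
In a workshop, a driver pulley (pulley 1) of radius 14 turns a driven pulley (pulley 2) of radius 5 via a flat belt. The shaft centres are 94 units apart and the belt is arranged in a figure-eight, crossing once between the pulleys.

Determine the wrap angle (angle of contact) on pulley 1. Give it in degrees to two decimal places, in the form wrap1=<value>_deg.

wrap1=203.32_deg

crossed belt: β = asin((r1+r2)/C) = asin(19/94) = 11.6614°
wrap1 = wrap2 = π + 2β = 203.3228°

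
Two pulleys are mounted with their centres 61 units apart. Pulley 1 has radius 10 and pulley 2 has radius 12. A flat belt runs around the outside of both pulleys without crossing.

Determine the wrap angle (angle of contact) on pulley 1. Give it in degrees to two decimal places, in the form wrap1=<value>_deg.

wrap1=176.24_deg

open belt: β = asin((r2−r1)/C) = asin(2/61) = 1.8789°
wrap1 = π − 2β = 176.2422°
wrap2 = π + 2β = 183.7578°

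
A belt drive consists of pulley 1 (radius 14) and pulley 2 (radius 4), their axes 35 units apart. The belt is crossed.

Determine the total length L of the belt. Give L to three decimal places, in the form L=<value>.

L=136.028

crossed belt: β = asin((r1+r2)/C) = asin(18/35) = 30.9497°
wrap1 = wrap2 = π + 2β = 241.8994°
tangent length = C·cosβ = 30.0167
L = (r1+r2)·wrap + 2·C·cosβ = 18·4.2219 + 2·30.0167 = 136.0283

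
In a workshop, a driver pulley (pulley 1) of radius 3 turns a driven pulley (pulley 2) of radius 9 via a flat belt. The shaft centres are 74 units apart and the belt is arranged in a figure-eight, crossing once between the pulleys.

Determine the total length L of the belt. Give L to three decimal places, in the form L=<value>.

crossed belt: β = asin((r1+r2)/C) = asin(12/74) = 9.3324°
wrap1 = wrap2 = π + 2β = 198.6648°
tangent length = C·cosβ = 73.0205
L = (r1+r2)·wrap + 2·C·cosβ = 12·3.4674 + 2·73.0205 = 187.6494

L=187.649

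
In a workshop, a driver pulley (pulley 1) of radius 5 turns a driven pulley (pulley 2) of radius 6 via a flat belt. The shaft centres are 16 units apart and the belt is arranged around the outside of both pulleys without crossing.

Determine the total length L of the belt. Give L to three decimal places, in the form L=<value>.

open belt: β = asin((r2−r1)/C) = asin(1/16) = 3.5833°
wrap1 = π − 2β = 172.8334°
wrap2 = π + 2β = 187.1666°
tangent length = C·cosβ = 15.9687
L = r1·wrap1 + r2·wrap2 + 2·C·cosβ = 5·3.0165 + 6·3.2667 + 2·15.9687 = 66.6200

L=66.620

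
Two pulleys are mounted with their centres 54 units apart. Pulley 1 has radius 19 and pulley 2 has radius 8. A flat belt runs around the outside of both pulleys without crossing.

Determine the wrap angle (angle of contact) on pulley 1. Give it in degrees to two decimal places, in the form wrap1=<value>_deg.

wrap1=203.51_deg

open belt: β = asin((r2−r1)/C) = asin(-11/54) = -11.7536°
wrap1 = π − 2β = 203.5073°
wrap2 = π + 2β = 156.4927°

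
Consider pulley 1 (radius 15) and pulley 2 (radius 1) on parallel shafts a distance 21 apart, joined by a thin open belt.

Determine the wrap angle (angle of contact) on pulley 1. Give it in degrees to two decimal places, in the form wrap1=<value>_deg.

open belt: β = asin((r2−r1)/C) = asin(-14/21) = -41.8103°
wrap1 = π − 2β = 263.6206°
wrap2 = π + 2β = 96.3794°

wrap1=263.62_deg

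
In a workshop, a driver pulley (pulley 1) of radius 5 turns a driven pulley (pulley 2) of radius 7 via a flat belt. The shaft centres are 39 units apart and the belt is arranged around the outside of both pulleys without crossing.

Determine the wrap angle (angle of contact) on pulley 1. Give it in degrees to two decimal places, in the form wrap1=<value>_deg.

open belt: β = asin((r2−r1)/C) = asin(2/39) = 2.9395°
wrap1 = π − 2β = 174.1209°
wrap2 = π + 2β = 185.8791°

wrap1=174.12_deg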